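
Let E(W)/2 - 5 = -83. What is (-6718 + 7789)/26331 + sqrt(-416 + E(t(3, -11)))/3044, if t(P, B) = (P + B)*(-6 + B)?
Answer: 357/8777 + I*sqrt(143)/1522 ≈ 0.040675 + 0.0078569*I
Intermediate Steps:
t(P, B) = (-6 + B)*(B + P) (t(P, B) = (B + P)*(-6 + B) = (-6 + B)*(B + P))
E(W) = -156 (E(W) = 10 + 2*(-83) = 10 - 166 = -156)
(-6718 + 7789)/26331 + sqrt(-416 + E(t(3, -11)))/3044 = (-6718 + 7789)/26331 + sqrt(-416 - 156)/3044 = 1071*(1/26331) + sqrt(-572)*(1/3044) = 357/8777 + (2*I*sqrt(143))*(1/3044) = 357/8777 + I*sqrt(143)/1522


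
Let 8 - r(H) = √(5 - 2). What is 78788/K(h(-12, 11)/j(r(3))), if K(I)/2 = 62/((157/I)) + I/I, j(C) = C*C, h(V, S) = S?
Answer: 3895786390478/106531969 - 67489170496*√3/106531969 ≈ 35472.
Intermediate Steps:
r(H) = 8 - √3 (r(H) = 8 - √(5 - 2) = 8 - √3)
j(C) = C²
K(I) = 2 + 124*I/157 (K(I) = 2*(62/((157/I)) + I/I) = 2*(62*(I/157) + 1) = 2*(62*I/157 + 1) = 2*(1 + 62*I/157) = 2 + 124*I/157)
78788/K(h(-12, 11)/j(r(3))) = 78788/(2 + 124*(11/((8 - √3)²))/157) = 78788/(2 + 124*(11/(8 - √3)²)/157) = 78788/(2 + 1364/(157*(8 - √3)²))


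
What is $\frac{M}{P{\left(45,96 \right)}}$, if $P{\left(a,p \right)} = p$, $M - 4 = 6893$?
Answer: $\frac{2299}{32} \approx 71.844$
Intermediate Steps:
$M = 6897$ ($M = 4 + 6893 = 6897$)
$\frac{M}{P{\left(45,96 \right)}} = \frac{6897}{96} = 6897 \cdot \frac{1}{96} = \frac{2299}{32}$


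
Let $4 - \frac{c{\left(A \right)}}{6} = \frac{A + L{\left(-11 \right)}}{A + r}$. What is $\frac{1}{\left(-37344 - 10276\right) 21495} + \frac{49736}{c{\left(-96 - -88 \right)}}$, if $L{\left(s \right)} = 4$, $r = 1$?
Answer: $\frac{7424282649347}{3070775700} \approx 2417.7$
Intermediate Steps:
$c{\left(A \right)} = 24 - \frac{6 \left(4 + A\right)}{1 + A}$ ($c{\left(A \right)} = 24 - 6 \frac{A + 4}{A + 1} = 24 - 6 \frac{4 + A}{1 + A} = 24 - \frac{6 \left(4 + A\right)}{1 + A}$)
$\frac{1}{\left(-37344 - 10276\right) 21495} + \frac{49736}{c{\left(-96 - -88 \right)}} = \frac{1}{\left(-37344 - 10276\right) 21495} + \frac{49736}{18 \left(-96 - -88\right) \frac{1}{1 - 8}} = \frac{1}{-47620} \cdot \frac{1}{21495} + \frac{49736}{18 \left(-96 + 88\right) \frac{1}{1 + \left(-96 + 88\right)}} = \left(- \frac{1}{47620}\right) \frac{1}{21495} + \frac{49736}{18 \left(-8\right) \frac{1}{1 - 8}} = - \frac{1}{1023591900} + \frac{49736}{18 \left(-8\right) \frac{1}{-7}} = - \frac{1}{1023591900} + \frac{49736}{18 \left(-8\right) \left(- \frac{1}{7}\right)} = - \frac{1}{1023591900} + \frac{49736}{\frac{144}{7}} = - \frac{1}{1023591900} + 49736 \cdot \frac{7}{144} = - \frac{1}{1023591900} + \frac{43519}{18} = \frac{7424282649347}{3070775700}$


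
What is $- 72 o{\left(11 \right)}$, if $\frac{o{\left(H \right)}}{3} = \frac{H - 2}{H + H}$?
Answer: $- \frac{972}{11} \approx -88.364$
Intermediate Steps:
$o{\left(H \right)} = \frac{3 \left(-2 + H\right)}{2 H}$ ($o{\left(H \right)} = 3 \frac{H - 2}{H + H} = 3 \frac{-2 + H}{2 H} = \frac{3 \left(-2 + H\right)}{2 H}$)
$- 72 o{\left(11 \right)} = - 72 \left(\frac{3}{2} - \frac{3}{11}\right) = \left(-72\right) \frac{27}{22} = - \frac{972}{11}$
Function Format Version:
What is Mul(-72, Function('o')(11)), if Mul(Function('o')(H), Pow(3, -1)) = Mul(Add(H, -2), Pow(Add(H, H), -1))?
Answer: Rational(-972, 11) ≈ -88.364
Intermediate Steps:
Function('o')(H) = Mul(Rational(3, 2), Pow(H, -1), Add(-2, H)) (Function('o')(H) = Mul(3, Mul(Add(H, -2), Pow(Add(H, H), -1))) = Mul(3, Mul(Add(-2, H), Pow(Mul(2, H), -1))) = Mul(3, Mul(Add(-2, H), Mul(Rational(1, 2), Pow(H, -1)))) = Mul(3, Mul(Rational(1, 2), Pow(H, -1), Add(-2, H))) = Mul(Rational(3, 2), Pow(H, -1), Add(-2, H)))
Mul(-72, Function('o')(11)) = Mul(-72, Add(Rational(3, 2), Mul(-3, Pow(11, -1)))) = Mul(-72, Add(Rational(3, 2), Mul(-3, Rational(1, 11)))) = Mul(-72, Add(Rational(3, 2), Rational(-3, 11))) = Mul(-72, Rational(27, 22)) = Rational(-972, 11)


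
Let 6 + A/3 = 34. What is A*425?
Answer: 35700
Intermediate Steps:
A = 84 (A = -18 + 3*34 = -18 + 102 = 84)
A*425 = 84*425 = 35700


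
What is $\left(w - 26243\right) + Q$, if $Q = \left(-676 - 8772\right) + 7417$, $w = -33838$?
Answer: $-62112$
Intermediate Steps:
$Q = -2031$ ($Q = -9448 + 7417 = -2031$)
$\left(w - 26243\right) + Q = \left(-33838 - 26243\right) - 2031 = -60081 - 2031 = -62112$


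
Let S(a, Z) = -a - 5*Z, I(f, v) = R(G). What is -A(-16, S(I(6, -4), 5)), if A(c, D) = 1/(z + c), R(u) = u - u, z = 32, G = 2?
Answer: -1/16 ≈ -0.062500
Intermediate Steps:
R(u) = 0
I(f, v) = 0
A(c, D) = 1/(32 + c)
-A(-16, S(I(6, -4), 5)) = -1/(32 - 16) = -1/16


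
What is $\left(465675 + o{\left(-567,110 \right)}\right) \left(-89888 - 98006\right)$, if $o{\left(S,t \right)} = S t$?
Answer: $-75778589670$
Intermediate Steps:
$\left(465675 + o{\left(-567,110 \right)}\right) \left(-89888 - 98006\right) = \left(465675 - 62370\right) \left(-89888 - 98006\right) = \left(465675 - 62370\right) \left(-187894\right) = 403305 \left(-187894\right) = -75778589670$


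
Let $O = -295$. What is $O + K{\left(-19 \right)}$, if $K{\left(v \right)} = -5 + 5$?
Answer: $-295$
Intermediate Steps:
$K{\left(v \right)} = 0$
$O + K{\left(-19 \right)} = -295 + 0 = -295$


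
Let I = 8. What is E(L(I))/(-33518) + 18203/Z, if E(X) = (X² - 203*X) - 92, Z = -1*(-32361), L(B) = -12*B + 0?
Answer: -157892389/542337999 ≈ -0.29113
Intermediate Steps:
L(B) = -12*B
Z = 32361
E(X) = -92 + X² - 203*X
E(L(I))/(-33518) + 18203/Z = (-92 + (-12*8)² - (-2436)*8)/(-33518) + 18203/32361 = (-92 + (-96)² - 203*(-96))*(-1/33518) + 18203*(1/32361) = (-92 + 9216 + 19488)*(-1/33518) + 18203/32361 = 28612*(-1/33518) + 18203/32361 = -14306/16759 + 18203/32361 = -157892389/542337999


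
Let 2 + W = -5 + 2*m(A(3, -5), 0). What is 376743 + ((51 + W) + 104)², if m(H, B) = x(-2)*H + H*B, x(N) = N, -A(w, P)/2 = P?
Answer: 388407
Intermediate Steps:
A(w, P) = -2*P
m(H, B) = -2*H + B*H (m(H, B) = -2*H + H*B = -2*H + B*H)
W = -47 (W = -2 + (-5 + 2*((-2*(-5))*(-2 + 0))) = -2 + (-5 + 2*(10*(-2))) = -2 + (-5 + 2*(-20)) = -2 + (-5 - 40) = -2 - 45 = -47)
376743 + ((51 + W) + 104)² = 376743 + ((51 - 47) + 104)² = 376743 + (4 + 104)² = 376743 + 108² = 376743 + 11664 = 388407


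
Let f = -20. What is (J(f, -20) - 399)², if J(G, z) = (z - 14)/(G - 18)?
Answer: 57214096/361 ≈ 1.5849e+5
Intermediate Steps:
J(G, z) = (-14 + z)/(-18 + G)
(J(f, -20) - 399)² = ((-14 - 20)/(-18 - 20) - 399)² = (-34/(-38) - 399)² = (-1/38*(-34) - 399)² = (17/19 - 399)² = (-7564/19)² = 57214096/361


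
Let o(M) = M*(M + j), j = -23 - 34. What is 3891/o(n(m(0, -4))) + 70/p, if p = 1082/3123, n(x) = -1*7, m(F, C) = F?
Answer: 51073671/242368 ≈ 210.73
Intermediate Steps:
j = -57
n(x) = -7
p = 1082/3123 (p = 1082*(1/3123) = 1082/3123 ≈ 0.34646)
o(M) = M*(-57 + M) (o(M) = M*(M - 57) = M*(-57 + M))
3891/o(n(m(0, -4))) + 70/p = 3891/((-7*(-57 - 7))) + 70/(1082/3123) = 3891/((-7*(-64))) + 70*(3123/1082) = 3891/448 + 109305/541 = 51073671/242368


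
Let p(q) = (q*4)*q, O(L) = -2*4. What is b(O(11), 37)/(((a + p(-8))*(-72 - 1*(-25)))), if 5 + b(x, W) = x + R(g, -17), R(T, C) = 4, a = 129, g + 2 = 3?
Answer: 9/18095 ≈ 0.00049737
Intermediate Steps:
O(L) = -8
g = 1 (g = -2 + 3 = 1)
b(x, W) = -1 + x (b(x, W) = -5 + (x + 4) = -5 + (4 + x) = -1 + x)
p(q) = 4*q² (p(q) = (4*q)*q = 4*q²)
b(O(11), 37)/(((a + p(-8))*(-72 - 1*(-25)))) = (-1 - 8)/(((129 + 4*(-8)²)*(-72 - 1*(-25)))) = -9*1/((-72 + 25)*(129 + 4*64)) = -9*(-1/(47*(129 + 256))) = -9/(385*(-47)) = -9/(-18095) = -9*(-1/18095) = 9/18095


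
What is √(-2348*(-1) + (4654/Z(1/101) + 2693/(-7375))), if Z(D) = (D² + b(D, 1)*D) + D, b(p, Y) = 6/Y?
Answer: √5435844729090/8850 ≈ 263.45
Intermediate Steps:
Z(D) = D² + 7*D (Z(D) = (D² + (6/1)*D) + D = (D² + (6*1)*D) + D = (D² + 6*D) + D = D² + 7*D)
√(-2348*(-1) + (4654/Z(1/101) + 2693/(-7375))) = √(-2348*(-1) + (4654/(((7 + 1/101)/101)) + 2693/(-7375))) = √(2348 + (4654/(((7 + 1/101)/101)) + 2693*(-1/7375))) = √(2348 + (4654/(((1/101)*(708/101))) - 2693/7375)) = √(2348 + (4654/(708/10201) - 2693/7375)) = √(2348 + (4654*(10201/708) - 2693/7375)) = √(2348 + (23737727/354 - 2693/7375)) = √(2348 + 2967199717/44250) = √(3071098717/44250) = √5435844729090/8850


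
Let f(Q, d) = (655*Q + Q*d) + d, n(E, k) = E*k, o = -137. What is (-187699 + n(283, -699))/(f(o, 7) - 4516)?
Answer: 385516/95203 ≈ 4.0494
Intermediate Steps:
f(Q, d) = d + 655*Q + Q*d
(-187699 + n(283, -699))/(f(o, 7) - 4516) = (-187699 + 283*(-699))/((7 + 655*(-137) - 137*7) - 4516) = (-187699 - 197817)/((7 - 89735 - 959) - 4516) = -385516/(-90687 - 4516) = -385516/(-95203) = -385516*(-1/95203) = 385516/95203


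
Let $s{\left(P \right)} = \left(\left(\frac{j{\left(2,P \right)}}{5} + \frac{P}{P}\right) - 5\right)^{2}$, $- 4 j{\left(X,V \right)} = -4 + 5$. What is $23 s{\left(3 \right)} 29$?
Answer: $\frac{4376187}{400} \approx 10940.0$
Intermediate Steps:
$j{\left(X,V \right)} = - \frac{1}{4}$ ($j{\left(X,V \right)} = - \frac{-4 + 5}{4} = \left(- \frac{1}{4}\right) 1 = - \frac{1}{4}$)
$s{\left(P \right)} = \frac{6561}{400}$ ($s{\left(P \right)} = \left(\left(- \frac{1}{4 \cdot 5} + \frac{P}{P}\right) - 5\right)^{2} = \left(\left(\left(- \frac{1}{4}\right) \frac{1}{5} + 1\right) - 5\right)^{2} = \left(\left(- \frac{1}{20} + 1\right) - 5\right)^{2} = \left(\frac{19}{20} - 5\right)^{2} = \left(- \frac{81}{20}\right)^{2} = \frac{6561}{400}$)
$23 s{\left(3 \right)} 29 = 23 \cdot \frac{6561}{400} \cdot 29 = \frac{150903}{400} \cdot 29 = \frac{4376187}{400}$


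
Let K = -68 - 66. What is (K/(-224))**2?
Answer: 4489/12544 ≈ 0.35786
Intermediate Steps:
K = -134
(K/(-224))**2 = (-134/(-224))**2 = (-134*(-1/224))**2 = (67/112)**2 = 4489/12544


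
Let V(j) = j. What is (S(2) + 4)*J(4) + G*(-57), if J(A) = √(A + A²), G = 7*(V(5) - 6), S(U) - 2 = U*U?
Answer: 399 + 20*√5 ≈ 443.72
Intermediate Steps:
S(U) = 2 + U² (S(U) = 2 + U*U = 2 + U²)
G = -7 (G = 7*(5 - 6) = 7*(-1) = -7)
(S(2) + 4)*J(4) + G*(-57) = ((2 + 2²) + 4)*√(4*(1 + 4)) - 7*(-57) = ((2 + 4) + 4)*√(4*5) + 399 = (6 + 4)*√20 + 399 = 10*(2*√5) + 399 = 20*√5 + 399 = 399 + 20*√5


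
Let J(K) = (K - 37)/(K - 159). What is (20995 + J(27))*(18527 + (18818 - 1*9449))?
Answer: 1757035900/3 ≈ 5.8568e+8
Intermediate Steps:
J(K) = (-37 + K)/(-159 + K)
(20995 + J(27))*(18527 + (18818 - 1*9449)) = (20995 + (-37 + 27)/(-159 + 27))*(18527 + (18818 - 1*9449)) = (20995 - 10/(-132))*(18527 + (18818 - 9449)) = (20995 - 1/132*(-10))*(18527 + 9369) = (20995 + 5/66)*27896 = (1385675/66)*27896 = 1757035900/3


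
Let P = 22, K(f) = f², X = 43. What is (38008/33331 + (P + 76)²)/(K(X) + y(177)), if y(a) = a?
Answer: 160074466/33764303 ≈ 4.7409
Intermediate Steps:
(38008/33331 + (P + 76)²)/(K(X) + y(177)) = (38008/33331 + (22 + 76)²)/(43² + 177) = (38008*(1/33331) + 98²)/(1849 + 177) = (38008/33331 + 9604)/2026 = (320148932/33331)*(1/2026) = 160074466/33764303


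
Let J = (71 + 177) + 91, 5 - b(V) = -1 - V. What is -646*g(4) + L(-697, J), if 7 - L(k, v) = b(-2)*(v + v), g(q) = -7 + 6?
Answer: -2059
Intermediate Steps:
g(q) = -1
b(V) = 6 + V (b(V) = 5 - (-1 - V) = 5 + (1 + V) = 6 + V)
J = 339 (J = 248 + 91 = 339)
L(k, v) = 7 - 8*v (L(k, v) = 7 - (6 - 2)*(v + v) = 7 - 4*2*v = 7 - 8*v)
-646*g(4) + L(-697, J) = -646*(-1) + (7 - 8*339) = 646 + (7 - 2712) = 646 - 2705 = -2059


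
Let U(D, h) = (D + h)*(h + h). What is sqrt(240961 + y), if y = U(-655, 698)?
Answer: 13*sqrt(1781) ≈ 548.63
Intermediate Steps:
U(D, h) = 2*h*(D + h) (U(D, h) = (D + h)*(2*h) = 2*h*(D + h))
y = 60028 (y = 2*698*(-655 + 698) = 2*698*43 = 60028)
sqrt(240961 + y) = sqrt(240961 + 60028) = sqrt(300989) = 13*sqrt(1781)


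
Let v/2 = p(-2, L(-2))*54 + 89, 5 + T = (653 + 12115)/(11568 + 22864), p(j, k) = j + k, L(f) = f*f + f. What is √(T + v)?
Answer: √50181143/538 ≈ 13.167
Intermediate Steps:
L(f) = f + f² (L(f) = f² + f = f + f²)
T = -4981/1076 (T = -5 + (653 + 12115)/(11568 + 22864) = -5 + 12768/34432 = -5 + 12768*(1/34432) = -5 + 399/1076 = -4981/1076 ≈ -4.6292)
v = 178 (v = 2*((-2 - 2*(1 - 2))*54 + 89) = 2*((-2 - 2*(-1))*54 + 89) = 2*((-2 + 2)*54 + 89) = 2*(0*54 + 89) = 2*(0 + 89) = 2*89 = 178)
√(T + v) = √(-4981/1076 + 178) = √(186547/1076) = √50181143/538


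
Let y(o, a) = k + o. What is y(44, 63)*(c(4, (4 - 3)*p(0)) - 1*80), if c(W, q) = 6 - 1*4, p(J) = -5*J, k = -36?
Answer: -624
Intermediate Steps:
y(o, a) = -36 + o
c(W, q) = 2 (c(W, q) = 6 - 4 = 2)
y(44, 63)*(c(4, (4 - 3)*p(0)) - 1*80) = (-36 + 44)*(2 - 1*80) = 8*(2 - 80) = 8*(-78) = -624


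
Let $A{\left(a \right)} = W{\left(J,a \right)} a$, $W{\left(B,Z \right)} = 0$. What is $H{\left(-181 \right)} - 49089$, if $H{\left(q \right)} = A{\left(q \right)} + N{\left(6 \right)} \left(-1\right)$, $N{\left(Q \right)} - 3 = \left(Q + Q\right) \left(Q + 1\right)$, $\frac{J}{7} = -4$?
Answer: $-49176$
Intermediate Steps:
$J = -28$ ($J = 7 \left(-4\right) = -28$)
$N{\left(Q \right)} = 3 + 2 Q \left(1 + Q\right)$ ($N{\left(Q \right)} = 3 + \left(Q + Q\right) \left(Q + 1\right) = 3 + 2 Q \left(1 + Q\right)$)
$A{\left(a \right)} = 0$ ($A{\left(a \right)} = 0 a = 0$)
$H{\left(q \right)} = -87$ ($H{\left(q \right)} = 0 + \left(3 + 2 \cdot 6 + 2 \cdot 6^{2}\right) \left(-1\right) = 0 + \left(3 + 12 + 2 \cdot 36\right) \left(-1\right) = 0 + \left(3 + 12 + 72\right) \left(-1\right) = 0 + 87 \left(-1\right) = 0 - 87 = -87$)
$H{\left(-181 \right)} - 49089 = -87 - 49089 = -49176$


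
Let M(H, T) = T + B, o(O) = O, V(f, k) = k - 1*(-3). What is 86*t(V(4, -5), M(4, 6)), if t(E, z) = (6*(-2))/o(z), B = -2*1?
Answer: -258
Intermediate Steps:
V(f, k) = 3 + k (V(f, k) = k + 3 = 3 + k)
B = -2
M(H, T) = -2 + T (M(H, T) = T - 2 = -2 + T)
t(E, z) = -12/z (t(E, z) = (6*(-2))/z = -12/z)
86*t(V(4, -5), M(4, 6)) = 86*(-12/(-2 + 6)) = 86*(-12/4) = 86*(-12*¼) = 86*(-3) = -258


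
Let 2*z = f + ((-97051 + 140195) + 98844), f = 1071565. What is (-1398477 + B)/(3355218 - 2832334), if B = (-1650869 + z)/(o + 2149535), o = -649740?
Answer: -76270176593/28517047592 ≈ -2.6745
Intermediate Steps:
z = 1213553/2 (z = (1071565 + ((-97051 + 140195) + 98844))/2 = (1071565 + (43144 + 98844))/2 = (1071565 + 141988)/2 = (1/2)*1213553 = 1213553/2 ≈ 6.0678e+5)
B = -37967/54538 (B = (-1650869 + 1213553/2)/(-649740 + 2149535) = -2088185/2/1499795 = -2088185/2*1/1499795 = -37967/54538 ≈ -0.69616)
(-1398477 + B)/(3355218 - 2832334) = (-1398477 - 37967/54538)/(3355218 - 2832334) = -76270176593/54538/522884 = -76270176593/54538*1/522884 = -76270176593/28517047592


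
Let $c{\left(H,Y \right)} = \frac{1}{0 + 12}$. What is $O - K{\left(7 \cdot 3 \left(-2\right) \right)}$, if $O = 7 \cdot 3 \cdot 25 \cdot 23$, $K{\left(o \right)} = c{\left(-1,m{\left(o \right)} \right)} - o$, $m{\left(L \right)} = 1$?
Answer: $\frac{144395}{12} \approx 12033.0$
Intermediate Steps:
$c{\left(H,Y \right)} = \frac{1}{12}$
$K{\left(o \right)} = \frac{1}{12} - o$
$O = 12075$ ($O = 21 \cdot 25 \cdot 23 = 525 \cdot 23 = 12075$)
$O - K{\left(7 \cdot 3 \left(-2\right) \right)} = 12075 - \left(\frac{1}{12} - 7 \cdot 3 \left(-2\right)\right) = 12075 - \left(\frac{1}{12} - 21 \left(-2\right)\right) = 12075 - \left(\frac{1}{12} - -42\right) = 12075 - \left(\frac{1}{12} + 42\right) = 12075 - \frac{505}{12} = \frac{144395}{12}$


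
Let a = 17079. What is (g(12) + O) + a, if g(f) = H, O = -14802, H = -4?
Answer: 2273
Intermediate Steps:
g(f) = -4
(g(12) + O) + a = (-4 - 14802) + 17079 = -14806 + 17079 = 2273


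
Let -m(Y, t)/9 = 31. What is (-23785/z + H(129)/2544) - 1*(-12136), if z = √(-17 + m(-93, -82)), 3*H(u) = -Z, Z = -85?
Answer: 92622037/7632 + 23785*I*√74/148 ≈ 12136.0 + 1382.5*I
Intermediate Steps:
m(Y, t) = -279 (m(Y, t) = -9*31 = -279)
H(u) = 85/3 (H(u) = (-1*(-85))/3 = (⅓)*85 = 85/3)
z = 2*I*√74 (z = √(-17 - 279) = √(-296) = 2*I*√74 ≈ 17.205*I)
(-23785/z + H(129)/2544) - 1*(-12136) = (-23785*(-I*√74/148) + (85/3)/2544) - 1*(-12136) = (-(-23785)*I*√74/148 + (85/3)*(1/2544)) + 12136 = (23785*I*√74/148 + 85/7632) + 12136 = (85/7632 + 23785*I*√74/148) + 12136 = 92622037/7632 + 23785*I*√74/148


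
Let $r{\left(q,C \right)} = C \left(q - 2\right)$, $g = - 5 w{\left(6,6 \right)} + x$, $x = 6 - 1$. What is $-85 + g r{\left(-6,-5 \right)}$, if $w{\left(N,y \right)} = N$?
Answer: $-1085$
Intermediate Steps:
$x = 5$
$g = -25$ ($g = \left(-5\right) 6 + 5 = -30 + 5 = -25$)
$r{\left(q,C \right)} = C \left(-2 + q\right)$
$-85 + g r{\left(-6,-5 \right)} = -85 - 25 \left(- 5 \left(-2 - 6\right)\right) = -85 - 25 \left(\left(-5\right) \left(-8\right)\right) = -85 - 1000 = -1085$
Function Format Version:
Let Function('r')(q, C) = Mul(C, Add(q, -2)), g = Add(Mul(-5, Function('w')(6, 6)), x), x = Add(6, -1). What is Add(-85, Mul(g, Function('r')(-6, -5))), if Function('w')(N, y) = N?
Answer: -1085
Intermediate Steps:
x = 5
g = -25 (g = Add(Mul(-5, 6), 5) = Add(-30, 5) = -25)
Function('r')(q, C) = Mul(C, Add(-2, q))
Add(-85, Mul(g, Function('r')(-6, -5))) = Add(-85, Mul(-25, Mul(-5, Add(-2, -6)))) = Add(-85, Mul(-25, Mul(-5, -8))) = Add(-85, Mul(-25, 40)) = Add(-85, -1000) = -1085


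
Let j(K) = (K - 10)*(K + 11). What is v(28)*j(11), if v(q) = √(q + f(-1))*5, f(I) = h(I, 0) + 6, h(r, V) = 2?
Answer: 660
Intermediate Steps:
f(I) = 8 (f(I) = 2 + 6 = 8)
j(K) = (-10 + K)*(11 + K)
v(q) = 5*√(8 + q) (v(q) = √(q + 8)*5 = √(8 + q)*5 = 5*√(8 + q))
v(28)*j(11) = (5*√(8 + 28))*(-110 + 11 + 11²) = (5*√36)*(-110 + 11 + 121) = (5*6)*22 = 30*22 = 660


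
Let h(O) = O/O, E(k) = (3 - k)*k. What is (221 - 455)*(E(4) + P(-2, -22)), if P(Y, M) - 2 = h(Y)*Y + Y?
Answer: 1404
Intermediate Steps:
E(k) = k*(3 - k)
h(O) = 1
P(Y, M) = 2 + 2*Y (P(Y, M) = 2 + (1*Y + Y) = 2 + (Y + Y) = 2 + 2*Y)
(221 - 455)*(E(4) + P(-2, -22)) = (221 - 455)*(4*(3 - 1*4) + (2 + 2*(-2))) = -234*(4*(3 - 4) + (2 - 4)) = -234*(4*(-1) - 2) = -234*(-4 - 2) = -234*(-6) = 1404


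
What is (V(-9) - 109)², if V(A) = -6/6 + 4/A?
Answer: 988036/81 ≈ 12198.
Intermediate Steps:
V(A) = -1 + 4/A (V(A) = -6*⅙ + 4/A = -1 + 4/A)
(V(-9) - 109)² = ((4 - 1*(-9))/(-9) - 109)² = (-(4 + 9)/9 - 109)² = (-⅑*13 - 109)² = (-13/9 - 109)² = (-994/9)² = 988036/81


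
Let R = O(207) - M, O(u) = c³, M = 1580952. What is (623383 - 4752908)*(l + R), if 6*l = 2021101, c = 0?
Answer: 30825297739775/6 ≈ 5.1376e+12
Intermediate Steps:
l = 2021101/6 (l = (⅙)*2021101 = 2021101/6 ≈ 3.3685e+5)
O(u) = 0 (O(u) = 0³ = 0)
R = -1580952 (R = 0 - 1*1580952 = 0 - 1580952 = -1580952)
(623383 - 4752908)*(l + R) = (623383 - 4752908)*(2021101/6 - 1580952) = -4129525*(-7464611/6) = 30825297739775/6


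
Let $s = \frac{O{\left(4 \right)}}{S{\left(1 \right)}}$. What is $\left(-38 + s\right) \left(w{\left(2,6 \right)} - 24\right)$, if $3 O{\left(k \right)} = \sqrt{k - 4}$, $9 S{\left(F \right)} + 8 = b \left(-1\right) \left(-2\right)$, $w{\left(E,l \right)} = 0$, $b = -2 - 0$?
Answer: $912$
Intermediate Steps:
$b = -2$ ($b = -2 + 0 = -2$)
$S{\left(F \right)} = - \frac{4}{3}$ ($S{\left(F \right)} = - \frac{8}{9} + \frac{\left(-2\right) \left(-1\right) \left(-2\right)}{9} = - \frac{8}{9} + \frac{2 \left(-2\right)}{9} = - \frac{8}{9} + \frac{1}{9} \left(-4\right) = - \frac{8}{9} - \frac{4}{9} = - \frac{4}{3}$)
$O{\left(k \right)} = \frac{\sqrt{-4 + k}}{3}$ ($O{\left(k \right)} = \frac{\sqrt{k - 4}}{3} = \frac{\sqrt{-4 + k}}{3}$)
$s = 0$ ($s = \frac{\frac{1}{3} \sqrt{-4 + 4}}{- \frac{4}{3}} = \frac{\sqrt{0}}{3} \left(- \frac{3}{4}\right) = \frac{1}{3} \cdot 0 \left(- \frac{3}{4}\right) = 0 \left(- \frac{3}{4}\right) = 0$)
$\left(-38 + s\right) \left(w{\left(2,6 \right)} - 24\right) = \left(-38 + 0\right) \left(0 - 24\right) = - 38 \left(0 - 24\right) = \left(-38\right) \left(-24\right) = 912$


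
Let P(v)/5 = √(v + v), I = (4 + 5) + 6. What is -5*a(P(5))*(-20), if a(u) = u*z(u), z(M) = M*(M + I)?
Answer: 375000 + 125000*√10 ≈ 7.7029e+5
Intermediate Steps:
I = 15 (I = 9 + 6 = 15)
z(M) = M*(15 + M) (z(M) = M*(M + 15) = M*(15 + M))
P(v) = 5*√2*√v (P(v) = 5*√(v + v) = 5*√(2*v) = 5*(√2*√v) = 5*√2*√v)
a(u) = u²*(15 + u) (a(u) = u*(u*(15 + u)) = u²*(15 + u))
-5*a(P(5))*(-20) = -5*(5*√2*√5)²*(15 + 5*√2*√5)*(-20) = -5*(5*√10)²*(15 + 5*√10)*(-20) = -1250*(15 + 5*√10)*(-20) = -5*(3750 + 1250*√10)*(-20) = (-18750 - 6250*√10)*(-20) = 375000 + 125000*√10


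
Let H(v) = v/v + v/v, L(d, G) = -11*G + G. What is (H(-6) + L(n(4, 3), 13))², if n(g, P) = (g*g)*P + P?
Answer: 16384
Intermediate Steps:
n(g, P) = P + P*g² (n(g, P) = g²*P + P = P*g² + P = P + P*g²)
L(d, G) = -10*G
H(v) = 2 (H(v) = 1 + 1 = 2)
(H(-6) + L(n(4, 3), 13))² = (2 - 10*13)² = (2 - 130)² = (-128)² = 16384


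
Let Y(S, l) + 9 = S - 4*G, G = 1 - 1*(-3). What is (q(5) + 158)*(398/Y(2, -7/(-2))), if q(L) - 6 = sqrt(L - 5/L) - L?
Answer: -2786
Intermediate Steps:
G = 4 (G = 1 + 3 = 4)
Y(S, l) = -25 + S (Y(S, l) = -9 + (S - 4*4) = -9 + (S - 16) = -9 + (-16 + S) = -25 + S)
q(L) = 6 + sqrt(L - 5/L) - L (q(L) = 6 + (sqrt(L - 5/L) - L) = 6 + sqrt(L - 5/L) - L)
(q(5) + 158)*(398/Y(2, -7/(-2))) = ((6 + sqrt(5 - 5/5) - 1*5) + 158)*(398/(-25 + 2)) = ((6 + sqrt(5 - 5*1/5) - 5) + 158)*(398/(-23)) = ((6 + sqrt(5 - 1) - 5) + 158)*(398*(-1/23)) = ((6 + sqrt(4) - 5) + 158)*(-398/23) = ((6 + 2 - 5) + 158)*(-398/23) = (3 + 158)*(-398/23) = 161*(-398/23) = -2786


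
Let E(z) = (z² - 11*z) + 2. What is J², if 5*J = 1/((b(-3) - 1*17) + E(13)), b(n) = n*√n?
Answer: I/(50*(33*√3 + 47*I)) ≈ 0.00017166 + 0.00020876*I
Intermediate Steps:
E(z) = 2 + z² - 11*z
b(n) = n^(3/2)
J = 1/(5*(11 - 3*I*√3)) (J = 1/(5*(((-3)^(3/2) - 1*17) + (2 + 13² - 11*13))) = 1/(5*((-3*I*√3 - 17) + (2 + 169 - 143))) = 1/(5*((-17 - 3*I*√3) + 28)) = 1/(5*(11 - 3*I*√3)) ≈ 0.014865 + 0.0070218*I)
J² = (11/740 + 3*I*√3/740)²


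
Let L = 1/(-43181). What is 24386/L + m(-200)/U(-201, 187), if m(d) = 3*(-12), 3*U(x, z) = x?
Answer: -70551794986/67 ≈ -1.0530e+9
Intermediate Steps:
L = -1/43181 ≈ -2.3158e-5
U(x, z) = x/3
m(d) = -36
24386/L + m(-200)/U(-201, 187) = 24386/(-1/43181) - 36/((⅓)*(-201)) = 24386*(-43181) - 36/(-67) = -1053011866 - 36*(-1/67) = -1053011866 + 36/67 = -70551794986/67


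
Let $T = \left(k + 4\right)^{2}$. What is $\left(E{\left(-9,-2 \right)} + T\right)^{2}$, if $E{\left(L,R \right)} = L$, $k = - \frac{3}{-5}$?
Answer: $\frac{92416}{625} \approx 147.87$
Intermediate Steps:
$k = \frac{3}{5}$ ($k = \left(-3\right) \left(- \frac{1}{5}\right) = \frac{3}{5} \approx 0.6$)
$T = \frac{529}{25}$ ($T = \left(\frac{3}{5} + 4\right)^{2} = \left(\frac{23}{5}\right)^{2} = \frac{529}{25} \approx 21.16$)
$\left(E{\left(-9,-2 \right)} + T\right)^{2} = \left(-9 + \frac{529}{25}\right)^{2} = \left(\frac{304}{25}\right)^{2} = \frac{92416}{625}$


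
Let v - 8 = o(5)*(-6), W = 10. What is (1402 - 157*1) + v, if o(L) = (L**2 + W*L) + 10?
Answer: 743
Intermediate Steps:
o(L) = 10 + L**2 + 10*L (o(L) = (L**2 + 10*L) + 10 = 10 + L**2 + 10*L)
v = -502 (v = 8 + (10 + 5**2 + 10*5)*(-6) = 8 + (10 + 25 + 50)*(-6) = 8 + 85*(-6) = 8 - 510 = -502)
(1402 - 157*1) + v = (1402 - 157*1) - 502 = (1402 - 157) - 502 = 1245 - 502 = 743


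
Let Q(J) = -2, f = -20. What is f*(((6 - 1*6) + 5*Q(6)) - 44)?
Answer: 1080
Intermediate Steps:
f*(((6 - 1*6) + 5*Q(6)) - 44) = -20*(((6 - 1*6) + 5*(-2)) - 44) = -20*(((6 - 6) - 10) - 44) = -20*((0 - 10) - 44) = -20*(-10 - 44) = -20*(-54) = 1080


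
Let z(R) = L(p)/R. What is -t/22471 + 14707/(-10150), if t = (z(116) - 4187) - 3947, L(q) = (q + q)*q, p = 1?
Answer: -17708648/16291475 ≈ -1.0870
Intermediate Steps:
L(q) = 2*q**2 (L(q) = (2*q)*q = 2*q**2)
z(R) = 2/R (z(R) = (2*1**2)/R = (2*1)/R = 2/R)
t = -471771/58 (t = (2/116 - 4187) - 3947 = (2*(1/116) - 4187) - 3947 = (1/58 - 4187) - 3947 = -242845/58 - 3947 = -471771/58 ≈ -8134.0)
-t/22471 + 14707/(-10150) = -1*(-471771/58)/22471 + 14707/(-10150) = (471771/58)*(1/22471) + 14707*(-1/10150) = 471771/1303318 - 2101/1450 = -17708648/16291475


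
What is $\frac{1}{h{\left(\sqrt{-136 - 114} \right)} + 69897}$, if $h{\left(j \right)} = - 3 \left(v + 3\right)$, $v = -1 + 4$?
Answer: $\frac{1}{69879} \approx 1.431 \cdot 10^{-5}$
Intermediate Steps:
$v = 3$
$h{\left(j \right)} = -18$ ($h{\left(j \right)} = - 3 \left(3 + 3\right) = \left(-3\right) 6 = -18$)
$\frac{1}{h{\left(\sqrt{-136 - 114} \right)} + 69897} = \frac{1}{-18 + 69897} = \frac{1}{69879}$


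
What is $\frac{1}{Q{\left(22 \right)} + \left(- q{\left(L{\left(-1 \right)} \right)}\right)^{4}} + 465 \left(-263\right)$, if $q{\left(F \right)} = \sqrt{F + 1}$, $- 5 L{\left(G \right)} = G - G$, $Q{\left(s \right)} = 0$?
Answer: $-122294$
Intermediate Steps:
$L{\left(G \right)} = 0$ ($L{\left(G \right)} = - \frac{G - G}{5} = \left(- \frac{1}{5}\right) 0 = 0$)
$q{\left(F \right)} = \sqrt{1 + F}$
$\frac{1}{Q{\left(22 \right)} + \left(- q{\left(L{\left(-1 \right)} \right)}\right)^{4}} + 465 \left(-263\right) = \frac{1}{0 + \left(- \sqrt{1 + 0}\right)^{4}} + 465 \left(-263\right) = \frac{1}{0 + \left(- \sqrt{1}\right)^{4}} - 122295 = \frac{1}{0 + \left(\left(-1\right) 1\right)^{4}} - 122295 = \frac{1}{0 + \left(-1\right)^{4}} - 122295 = \frac{1}{0 + 1} - 122295 = 1^{-1} - 122295 = 1 - 122295 = -122294$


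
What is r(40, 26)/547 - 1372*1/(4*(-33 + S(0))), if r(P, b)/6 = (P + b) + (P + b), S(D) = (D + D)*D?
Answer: 213757/18051 ≈ 11.842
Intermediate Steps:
S(D) = 2*D² (S(D) = (2*D)*D = 2*D²)
r(P, b) = 12*P + 12*b (r(P, b) = 6*((P + b) + (P + b)) = 6*(2*P + 2*b) = 12*P + 12*b)
r(40, 26)/547 - 1372*1/(4*(-33 + S(0))) = (12*40 + 12*26)/547 - 1372*1/(4*(-33 + 2*0²)) = (480 + 312)*(1/547) - 1372*1/(4*(-33 + 2*0)) = 792*(1/547) - 1372*1/(4*(-33 + 0)) = 792/547 - 1372/((-33*4)) = 792/547 - 1372/(-132) = 792/547 - 1372*(-1/132) = 792/547 + 343/33 = 213757/18051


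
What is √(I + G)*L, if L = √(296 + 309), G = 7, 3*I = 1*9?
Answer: 55*√2 ≈ 77.782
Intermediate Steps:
I = 3 (I = (1*9)/3 = (⅓)*9 = 3)
L = 11*√5 (L = √605 = 11*√5 ≈ 24.597)
√(I + G)*L = √(3 + 7)*(11*√5) = √10*(11*√5) = 55*√2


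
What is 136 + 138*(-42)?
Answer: -5660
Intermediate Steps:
136 + 138*(-42) = 136 - 5796 = -5660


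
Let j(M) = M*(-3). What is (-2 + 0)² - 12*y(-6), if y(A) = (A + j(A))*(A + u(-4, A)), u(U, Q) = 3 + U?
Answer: 1012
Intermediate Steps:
j(M) = -3*M
y(A) = -2*A*(-1 + A) (y(A) = (A - 3*A)*(A + (3 - 4)) = (-2*A)*(A - 1) = (-2*A)*(-1 + A) = -2*A*(-1 + A))
(-2 + 0)² - 12*y(-6) = (-2 + 0)² - 24*(-6)*(1 - 1*(-6)) = (-2)² - 24*(-6)*(1 + 6) = 4 - 24*(-6)*7 = 4 - 12*(-84) = 4 + 1008 = 1012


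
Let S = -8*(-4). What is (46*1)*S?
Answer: 1472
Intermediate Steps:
S = 32
(46*1)*S = (46*1)*32 = 46*32 = 1472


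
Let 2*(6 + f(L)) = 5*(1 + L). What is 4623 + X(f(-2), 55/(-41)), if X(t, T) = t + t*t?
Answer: 18747/4 ≈ 4686.8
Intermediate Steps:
f(L) = -7/2 + 5*L/2 (f(L) = -6 + (5*(1 + L))/2 = -6 + (5 + 5*L)/2 = -6 + (5/2 + 5*L/2) = -7/2 + 5*L/2)
X(t, T) = t + t**2
4623 + X(f(-2), 55/(-41)) = 4623 + (-7/2 + (5/2)*(-2))*(1 + (-7/2 + (5/2)*(-2))) = 4623 + (-7/2 - 5)*(1 + (-7/2 - 5)) = 4623 - 17*(1 - 17/2)/2 = 4623 - 17/2*(-15/2) = 4623 + 255/4 = 18747/4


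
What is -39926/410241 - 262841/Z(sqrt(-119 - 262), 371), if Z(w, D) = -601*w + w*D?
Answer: -39926/410241 - 262841*I*sqrt(381)/87630 ≈ -0.097323 - 58.547*I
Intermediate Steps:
Z(w, D) = -601*w + D*w
-39926/410241 - 262841/Z(sqrt(-119 - 262), 371) = -39926/410241 - 262841*1/((-601 + 371)*sqrt(-119 - 262)) = -39926*1/410241 - 262841*I*sqrt(381)/87630 = -39926/410241 - 262841*I*sqrt(381)/87630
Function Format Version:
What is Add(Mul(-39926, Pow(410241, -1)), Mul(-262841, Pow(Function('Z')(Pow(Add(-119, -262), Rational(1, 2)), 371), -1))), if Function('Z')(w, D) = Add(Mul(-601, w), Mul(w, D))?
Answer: Add(Rational(-39926, 410241), Mul(Rational(-262841, 87630), I, Pow(381, Rational(1, 2)))) ≈ Add(-0.097323, Mul(-58.547, I))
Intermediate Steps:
Function('Z')(w, D) = Add(Mul(-601, w), Mul(D, w))
Add(Mul(-39926, Pow(410241, -1)), Mul(-262841, Pow(Function('Z')(Pow(Add(-119, -262), Rational(1, 2)), 371), -1))) = Add(Mul(-39926, Pow(410241, -1)), Mul(-262841, Pow(Mul(Pow(Add(-119, -262), Rational(1, 2)), Add(-601, 371)), -1))) = Add(Mul(-39926, Rational(1, 410241)), Mul(-262841, Pow(Mul(Pow(-381, Rational(1, 2)), -230), -1))) = Add(Rational(-39926, 410241), Mul(-262841, Pow(Mul(Mul(I, Pow(381, Rational(1, 2))), -230), -1))) = Add(Rational(-39926, 410241), Mul(-262841, Pow(Mul(-230, I, Pow(381, Rational(1, 2))), -1))) = Add(Rational(-39926, 410241), Mul(-262841, Mul(Rational(1, 87630), I, Pow(381, Rational(1, 2))))) = Add(Rational(-39926, 410241), Mul(Rational(-262841, 87630), I, Pow(381, Rational(1, 2))))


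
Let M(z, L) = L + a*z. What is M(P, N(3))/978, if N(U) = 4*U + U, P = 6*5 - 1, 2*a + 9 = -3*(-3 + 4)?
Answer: -53/326 ≈ -0.16258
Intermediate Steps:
a = -6 (a = -9/2 + (-3*(-3 + 4))/2 = -9/2 + (-3*1)/2 = -9/2 + (1/2)*(-3) = -9/2 - 3/2 = -6)
P = 29 (P = 30 - 1 = 29)
N(U) = 5*U
M(z, L) = L - 6*z
M(P, N(3))/978 = (5*3 - 6*29)/978 = (15 - 174)*(1/978) = -159*1/978 = -53/326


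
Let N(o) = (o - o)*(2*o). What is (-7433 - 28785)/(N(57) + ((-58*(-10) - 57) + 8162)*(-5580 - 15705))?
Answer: 36218/184860225 ≈ 0.00019592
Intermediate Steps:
N(o) = 0 (N(o) = 0*(2*o) = 0)
(-7433 - 28785)/(N(57) + ((-58*(-10) - 57) + 8162)*(-5580 - 15705)) = (-7433 - 28785)/(0 + ((-58*(-10) - 57) + 8162)*(-5580 - 15705)) = -36218/(0 + ((580 - 57) + 8162)*(-21285)) = -36218/(0 + (523 + 8162)*(-21285)) = -36218/(0 + 8685*(-21285)) = -36218/(0 - 184860225) = -36218/(-184860225) = -36218*(-1/184860225) = 36218/184860225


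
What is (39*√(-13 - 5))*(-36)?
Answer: -4212*I*√2 ≈ -5956.7*I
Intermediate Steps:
(39*√(-13 - 5))*(-36) = (39*√(-18))*(-36) = (39*(3*I*√2))*(-36) = (117*I*√2)*(-36) = -4212*I*√2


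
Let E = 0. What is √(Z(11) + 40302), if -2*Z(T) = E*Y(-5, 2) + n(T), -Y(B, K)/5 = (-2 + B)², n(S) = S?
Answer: √161186/2 ≈ 200.74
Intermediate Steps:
Y(B, K) = -5*(-2 + B)²
Z(T) = -T/2 (Z(T) = -(0*(-5*(-2 - 5)²) + T)/2 = -(0*(-5*(-7)²) + T)/2 = -(0*(-5*49) + T)/2 = -(0*(-245) + T)/2 = -(0 + T)/2 = -T/2)
√(Z(11) + 40302) = √(-½*11 + 40302) = √(-11/2 + 40302) = √(80593/2) = √161186/2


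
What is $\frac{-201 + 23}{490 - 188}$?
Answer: $- \frac{89}{151} \approx -0.5894$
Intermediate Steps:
$\frac{-201 + 23}{490 - 188} = - \frac{178}{302} = \left(-178\right) \frac{1}{302} = - \frac{89}{151}$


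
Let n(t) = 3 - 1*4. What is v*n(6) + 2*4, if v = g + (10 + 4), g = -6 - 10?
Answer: 10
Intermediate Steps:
g = -16
n(t) = -1 (n(t) = 3 - 4 = -1)
v = -2 (v = -16 + (10 + 4) = -16 + 14 = -2)
v*n(6) + 2*4 = -2*(-1) + 2*4 = 2 + 8 = 10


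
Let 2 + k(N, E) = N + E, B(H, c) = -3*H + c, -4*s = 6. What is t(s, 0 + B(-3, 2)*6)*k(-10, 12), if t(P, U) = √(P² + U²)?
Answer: 0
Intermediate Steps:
s = -3/2 (s = -¼*6 = -3/2 ≈ -1.5000)
B(H, c) = c - 3*H
k(N, E) = -2 + E + N (k(N, E) = -2 + (N + E) = -2 + (E + N) = -2 + E + N)
t(s, 0 + B(-3, 2)*6)*k(-10, 12) = √((-3/2)² + (0 + (2 - 3*(-3))*6)²)*(-2 + 12 - 10) = √(9/4 + (0 + (2 + 9)*6)²)*0 = √(9/4 + (0 + 11*6)²)*0 = √(9/4 + (0 + 66)²)*0 = √(9/4 + 66²)*0 = √(9/4 + 4356)*0 = √(17433/4)*0 = (3*√1937/2)*0 = 0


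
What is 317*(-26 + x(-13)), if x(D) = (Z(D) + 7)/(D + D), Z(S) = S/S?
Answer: -108414/13 ≈ -8339.5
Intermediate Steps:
Z(S) = 1
x(D) = 4/D (x(D) = (1 + 7)/(D + D) = 8/((2*D)) = 8*(1/(2*D)) = 4/D)
317*(-26 + x(-13)) = 317*(-26 + 4/(-13)) = 317*(-26 + 4*(-1/13)) = 317*(-26 - 4/13) = 317*(-342/13) = -108414/13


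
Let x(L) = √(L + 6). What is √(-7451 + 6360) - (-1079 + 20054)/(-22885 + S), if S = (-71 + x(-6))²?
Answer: 6325/5948 + I*√1091 ≈ 1.0634 + 33.03*I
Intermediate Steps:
x(L) = √(6 + L)
S = 5041 (S = (-71 + √(6 - 6))² = (-71 + √0)² = (-71 + 0)² = (-71)² = 5041)
√(-7451 + 6360) - (-1079 + 20054)/(-22885 + S) = √(-7451 + 6360) - (-1079 + 20054)/(-22885 + 5041) = √(-1091) - 18975/(-17844) = I*√1091 - 18975*(-1)/17844 = I*√1091 - 1*(-6325/5948) = I*√1091 + 6325/5948 = 6325/5948 + I*√1091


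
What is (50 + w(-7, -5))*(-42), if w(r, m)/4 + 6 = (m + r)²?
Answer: -25284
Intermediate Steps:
w(r, m) = -24 + 4*(m + r)²
(50 + w(-7, -5))*(-42) = (50 + (-24 + 4*(-5 - 7)²))*(-42) = (50 + (-24 + 4*(-12)²))*(-42) = (50 + (-24 + 4*144))*(-42) = (50 + (-24 + 576))*(-42) = (50 + 552)*(-42) = 602*(-42) = -25284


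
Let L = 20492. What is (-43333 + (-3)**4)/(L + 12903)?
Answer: -43252/33395 ≈ -1.2952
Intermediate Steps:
(-43333 + (-3)**4)/(L + 12903) = (-43333 + (-3)**4)/(20492 + 12903) = (-43333 + 81)/33395 = -43252*1/33395 = -43252/33395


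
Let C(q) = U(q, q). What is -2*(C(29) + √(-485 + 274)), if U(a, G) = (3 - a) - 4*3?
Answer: 76 - 2*I*√211 ≈ 76.0 - 29.052*I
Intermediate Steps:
U(a, G) = -9 - a (U(a, G) = (3 - a) - 12 = -9 - a)
C(q) = -9 - q
-2*(C(29) + √(-485 + 274)) = -2*((-9 - 1*29) + √(-485 + 274)) = -2*((-9 - 29) + √(-211)) = -2*(-38 + I*√211) = 76 - 2*I*√211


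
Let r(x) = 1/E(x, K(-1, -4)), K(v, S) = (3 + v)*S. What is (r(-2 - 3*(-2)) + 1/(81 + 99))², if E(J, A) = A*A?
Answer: 3721/8294400 ≈ 0.00044862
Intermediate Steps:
K(v, S) = S*(3 + v)
E(J, A) = A²
r(x) = 1/64 (r(x) = 1/((-4*(3 - 1))²) = 1/((-4*2)²) = 1/((-8)²) = 1/64)
(r(-2 - 3*(-2)) + 1/(81 + 99))² = (1/64 + 1/(81 + 99))² = (1/64 + 1/180)² = (61/2880)² = 3721/8294400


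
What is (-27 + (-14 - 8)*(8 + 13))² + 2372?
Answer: 241493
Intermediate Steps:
(-27 + (-14 - 8)*(8 + 13))² + 2372 = (-27 - 22*21)² + 2372 = (-27 - 462)² + 2372 = (-489)² + 2372 = 239121 + 2372 = 241493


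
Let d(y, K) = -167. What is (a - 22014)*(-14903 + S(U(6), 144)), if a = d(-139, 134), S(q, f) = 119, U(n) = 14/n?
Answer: 327923904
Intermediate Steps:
a = -167
(a - 22014)*(-14903 + S(U(6), 144)) = (-167 - 22014)*(-14903 + 119) = -22181*(-14784) = 327923904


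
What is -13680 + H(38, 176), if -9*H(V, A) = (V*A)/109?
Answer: -13426768/981 ≈ -13687.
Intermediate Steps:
H(V, A) = -A*V/981 (H(V, A) = -V*A/(9*109) = -A*V/(9*109) = -A*V/981)
-13680 + H(38, 176) = -13680 - 1/981*176*38 = -13680 - 6688/981 = -13426768/981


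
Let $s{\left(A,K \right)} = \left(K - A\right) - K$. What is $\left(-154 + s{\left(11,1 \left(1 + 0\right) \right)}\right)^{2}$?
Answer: $27225$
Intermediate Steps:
$s{\left(A,K \right)} = - A$
$\left(-154 + s{\left(11,1 \left(1 + 0\right) \right)}\right)^{2} = \left(-154 - 11\right)^{2} = \left(-165\right)^{2} = 27225$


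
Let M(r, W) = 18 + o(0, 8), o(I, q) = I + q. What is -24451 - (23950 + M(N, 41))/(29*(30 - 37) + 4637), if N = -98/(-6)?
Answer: -18073285/739 ≈ -24456.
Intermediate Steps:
N = 49/3 (N = -98*(-⅙) = 49/3 ≈ 16.333)
M(r, W) = 26 (M(r, W) = 18 + (0 + 8) = 18 + 8 = 26)
-24451 - (23950 + M(N, 41))/(29*(30 - 37) + 4637) = -24451 - (23950 + 26)/(29*(30 - 37) + 4637) = -24451 - 23976/(29*(-7) + 4637) = -24451 - 23976/(-203 + 4637) = -24451 - 23976/4434 = -24451 - 1*3996/739 = -24451 - 3996/739 = -18073285/739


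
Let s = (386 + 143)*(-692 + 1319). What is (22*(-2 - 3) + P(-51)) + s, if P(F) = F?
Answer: 331522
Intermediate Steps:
s = 331683 (s = 529*627 = 331683)
(22*(-2 - 3) + P(-51)) + s = (22*(-2 - 3) - 51) + 331683 = (22*(-5) - 51) + 331683 = (-110 - 51) + 331683 = -161 + 331683 = 331522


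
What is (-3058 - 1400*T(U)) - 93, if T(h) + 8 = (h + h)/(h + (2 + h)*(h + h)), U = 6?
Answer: 134033/17 ≈ 7884.3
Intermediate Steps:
T(h) = -8 + 2*h/(h + 2*h*(2 + h)) (T(h) = -8 + (h + h)/(h + (2 + h)*(h + h)) = -8 + (2*h)/(h + (2 + h)*(2*h)) = -8 + (2*h)/(h + 2*h*(2 + h)) = -8 + 2*h/(h + 2*h*(2 + h)))
(-3058 - 1400*T(U)) - 93 = (-3058 - 2800*(-19 - 8*6)/(5 + 2*6)) - 93 = (-3058 - 2800*(-19 - 48)/(5 + 12)) - 93 = (-3058 - 2800*(-67)/17) - 93 = (-3058 - 1400*(-134/17)) - 93 = (-3058 + 187600/17) - 93 = 135614/17 - 93 = 134033/17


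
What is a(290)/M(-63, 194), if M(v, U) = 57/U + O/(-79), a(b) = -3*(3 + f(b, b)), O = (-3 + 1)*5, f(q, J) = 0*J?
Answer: -137934/6443 ≈ -21.408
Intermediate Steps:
f(q, J) = 0
O = -10 (O = -2*5 = -10)
a(b) = -9 (a(b) = -3*(3 + 0) = -3*3 = -9)
M(v, U) = 10/79 + 57/U (M(v, U) = 57/U - 10/(-79) = 57/U - 10*(-1/79) = 57/U + 10/79 = 10/79 + 57/U)
a(290)/M(-63, 194) = -9/(10/79 + 57/194) = -9/6443/15326 = -9*15326/6443 = -137934/6443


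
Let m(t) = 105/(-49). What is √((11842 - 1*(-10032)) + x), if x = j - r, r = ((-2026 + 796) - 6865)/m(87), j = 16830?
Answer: √314337/3 ≈ 186.89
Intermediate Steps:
m(t) = -15/7 (m(t) = 105*(-1/49) = -15/7)
r = 11333/3 (r = ((-2026 + 796) - 6865)/(-15/7) = (-1230 - 6865)*(-7/15) = -8095*(-7/15) = 11333/3 ≈ 3777.7)
x = 39157/3 (x = 16830 - 1*11333/3 = 16830 - 11333/3 = 39157/3 ≈ 13052.)
√((11842 - 1*(-10032)) + x) = √((11842 - 1*(-10032)) + 39157/3) = √((11842 + 10032) + 39157/3) = √(21874 + 39157/3) = √(104779/3) = √314337/3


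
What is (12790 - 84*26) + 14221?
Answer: 24827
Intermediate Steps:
(12790 - 84*26) + 14221 = (12790 - 2184) + 14221 = 10606 + 14221 = 24827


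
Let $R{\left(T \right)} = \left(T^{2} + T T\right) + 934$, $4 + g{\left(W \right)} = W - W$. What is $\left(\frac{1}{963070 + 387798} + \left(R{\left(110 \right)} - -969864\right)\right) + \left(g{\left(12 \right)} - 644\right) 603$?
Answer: $\frac{816267392473}{1350868} \approx 6.0425 \cdot 10^{5}$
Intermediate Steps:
$g{\left(W \right)} = -4$ ($g{\left(W \right)} = -4 + \left(W - W\right) = -4 + 0 = -4$)
$R{\left(T \right)} = 934 + 2 T^{2}$ ($R{\left(T \right)} = \left(T^{2} + T^{2}\right) + 934 = 2 T^{2} + 934 = 934 + 2 T^{2}$)
$\left(\frac{1}{963070 + 387798} + \left(R{\left(110 \right)} - -969864\right)\right) + \left(g{\left(12 \right)} - 644\right) 603 = \left(\frac{1}{963070 + 387798} + \left(\left(934 + 2 \cdot 110^{2}\right) - -969864\right)\right) + \left(-4 - 644\right) 603 = \left(\frac{1}{1350868} + \left(\left(934 + 2 \cdot 12100\right) + 969864\right)\right) - 390744 = \left(\frac{1}{1350868} + \left(\left(934 + 24200\right) + 969864\right)\right) - 390744 = \left(\frac{1}{1350868} + \left(25134 + 969864\right)\right) - 390744 = \left(\frac{1}{1350868} + 994998\right) - 390744 = \frac{1344110958265}{1350868} - 390744 = \frac{816267392473}{1350868}$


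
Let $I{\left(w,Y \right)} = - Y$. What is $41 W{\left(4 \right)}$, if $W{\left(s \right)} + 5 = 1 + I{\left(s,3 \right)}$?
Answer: $-287$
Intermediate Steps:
$W{\left(s \right)} = -7$ ($W{\left(s \right)} = -5 + \left(1 - 3\right) = -5 - 2 = -7$)
$41 W{\left(4 \right)} = 41 \left(-7\right) = -287$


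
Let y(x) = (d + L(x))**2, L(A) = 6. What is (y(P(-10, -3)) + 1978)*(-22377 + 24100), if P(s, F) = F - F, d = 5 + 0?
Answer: 3616577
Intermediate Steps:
d = 5
P(s, F) = 0
y(x) = 121 (y(x) = (5 + 6)**2 = 11**2 = 121)
(y(P(-10, -3)) + 1978)*(-22377 + 24100) = (121 + 1978)*(-22377 + 24100) = 2099*1723 = 3616577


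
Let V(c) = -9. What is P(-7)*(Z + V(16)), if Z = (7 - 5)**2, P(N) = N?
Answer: 35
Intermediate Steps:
Z = 4 (Z = 2**2 = 4)
P(-7)*(Z + V(16)) = -7*(4 - 9) = -7*(-5) = 35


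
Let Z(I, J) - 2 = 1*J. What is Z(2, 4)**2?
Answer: 36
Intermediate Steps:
Z(I, J) = 2 + J (Z(I, J) = 2 + 1*J = 2 + J)
Z(2, 4)**2 = (2 + 4)**2 = 6**2 = 36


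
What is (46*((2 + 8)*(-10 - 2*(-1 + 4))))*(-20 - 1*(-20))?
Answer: 0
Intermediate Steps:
(46*((2 + 8)*(-10 - 2*(-1 + 4))))*(-20 - 1*(-20)) = (46*(10*(-10 - 2*3)))*(-20 + 20) = (46*(10*(-10 - 6)))*0 = (46*(10*(-16)))*0 = (46*(-160))*0 = -7360*0 = 0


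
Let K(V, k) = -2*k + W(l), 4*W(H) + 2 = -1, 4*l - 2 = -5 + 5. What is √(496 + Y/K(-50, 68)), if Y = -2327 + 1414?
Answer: 2*√37601327/547 ≈ 22.420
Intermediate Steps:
Y = -913
l = ½ (l = ½ + (-5 + 5)/4 = ½ + (¼)*0 = ½ + 0 = ½ ≈ 0.50000)
W(H) = -¾ (W(H) = -½ + (¼)*(-1) = -½ - ¼ = -¾)
K(V, k) = -¾ - 2*k (K(V, k) = -2*k - ¾ = -¾ - 2*k)
√(496 + Y/K(-50, 68)) = √(496 - 913/(-¾ - 2*68)) = √(496 - 913/(-¾ - 136)) = √(496 - 913/(-547/4)) = √(496 - 913*(-4/547)) = √(496 + 3652/547) = √(274964/547) = 2*√37601327/547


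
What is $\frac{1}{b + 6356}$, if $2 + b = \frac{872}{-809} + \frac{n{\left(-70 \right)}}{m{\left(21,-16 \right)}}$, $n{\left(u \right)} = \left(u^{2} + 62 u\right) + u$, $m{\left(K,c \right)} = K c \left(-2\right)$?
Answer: $\frac{38832}{246724987} \approx 0.00015739$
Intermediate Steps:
$m{\left(K,c \right)} = - 2 K c$
$n{\left(u \right)} = u^{2} + 63 u$
$b = - \frac{91205}{38832}$ ($b = -2 + \left(\frac{872}{-809} + \frac{\left(-70\right) \left(63 - 70\right)}{\left(-2\right) 21 \left(-16\right)}\right) = -2 + \left(872 \left(- \frac{1}{809}\right) + \frac{\left(-70\right) \left(-7\right)}{672}\right) = -2 + \left(- \frac{872}{809} + 490 \cdot \frac{1}{672}\right) = -2 + \left(- \frac{872}{809} + \frac{35}{48}\right) = -2 - \frac{13541}{38832} = - \frac{91205}{38832} \approx -2.3487$)
$\frac{1}{b + 6356} = \frac{1}{- \frac{91205}{38832} + 6356} = \frac{1}{\frac{246724987}{38832}} = \frac{38832}{246724987}$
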